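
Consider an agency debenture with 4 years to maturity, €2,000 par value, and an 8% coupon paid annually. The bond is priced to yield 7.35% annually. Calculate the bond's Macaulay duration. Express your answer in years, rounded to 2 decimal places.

Periodic yield y = 0.0735. Discount each cash flow and weight by its year:
  t   CF        PV=CF/(1+0.0735)^t    t·PV
  1       160.00       149.0452       149.0452
  2       160.00       138.8404       277.6808
  3       160.00       129.3343       388.0030
  4     2,160.00     1,626.4681     6,505.8725
  Σ                  2,043.6880     7,320.6015
Price P = Σ PV = 2,043.6880.
Macaulay duration = Σ(t·PV) / P = 7,320.6015 / 2,043.6880 = 3.58205 years.

3.58 years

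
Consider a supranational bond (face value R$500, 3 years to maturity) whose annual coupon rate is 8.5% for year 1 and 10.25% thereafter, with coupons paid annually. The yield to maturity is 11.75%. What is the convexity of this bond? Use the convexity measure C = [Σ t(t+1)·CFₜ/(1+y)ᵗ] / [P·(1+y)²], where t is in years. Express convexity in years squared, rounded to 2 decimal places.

8.55

With y = 0.1175:
  t   CF        PV=CF/(1+0.1175)^t    t·PV        t(t+1)·PV
  1        42.50        38.0313        38.0313          76.0626
  2        51.25        41.0392        82.0784         246.2352
  3       551.25       395.0081     1,185.0243       4,740.0973
  Σ                    474.0786     1,305.1340       5,062.3951
P = 474.0786.
Convexity = Σ t(t+1)·PV / [P·(1+y)²] = 5,062.3951 / (474.0786 × 1.248806) = 8.55088.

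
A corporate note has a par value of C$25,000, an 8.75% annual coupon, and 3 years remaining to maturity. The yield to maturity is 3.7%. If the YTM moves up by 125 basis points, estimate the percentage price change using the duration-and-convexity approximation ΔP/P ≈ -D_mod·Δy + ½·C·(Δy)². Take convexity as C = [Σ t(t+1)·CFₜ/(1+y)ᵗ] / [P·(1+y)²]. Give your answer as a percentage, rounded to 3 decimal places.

With y = 0.037:
  t   CF        PV=CF/(1+0.037)^t    t·PV        t(t+1)·PV
  1     2,187.50     2,109.4503     2,109.4503       4,218.9007
  2     2,187.50     2,034.1855     4,068.3709      12,205.1128
  3    27,187.50    24,379.9609    73,139.8828     292,559.5310
  Σ                 28,523.5967    79,317.7040     308,983.5446
P = 28,523.5967; D_Mac = 2.78077 yrs; D_mod = 2.68156 yrs; C = 10.07334.
Duration effect: -2.68156 × (+0.0125) = -0.033519
Convexity effect: 0.5 × 10.07334 × (0.0125)² = +0.0007870
ΔP/P ≈ -0.033519 + 0.0007870 = -0.032732 = -3.2732%.

-3.273%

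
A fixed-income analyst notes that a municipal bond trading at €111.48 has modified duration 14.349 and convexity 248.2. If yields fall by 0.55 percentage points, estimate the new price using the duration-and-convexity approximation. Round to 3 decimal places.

€120.696

Duration effect: -D_mod·Δy = -14.349 × (-0.0055) = +0.0789195
Convexity effect: ½·C·(Δy)² = 0.5 × 248.2 × (-0.0055)² = +0.003754025
ΔP/P ≈ +0.0789195 + 0.003754025 = +0.082673525
New price ≈ 111.48 × (1 + 0.082673525) = 120.696444567.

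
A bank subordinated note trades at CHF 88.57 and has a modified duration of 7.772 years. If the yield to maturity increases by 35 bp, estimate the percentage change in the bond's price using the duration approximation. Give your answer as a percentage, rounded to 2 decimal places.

Duration approximation: ΔP/P ≈ -D_mod · Δy = -7.772 × (+0.0035) = -0.027202.
As a percentage: -2.7202%.

-2.72%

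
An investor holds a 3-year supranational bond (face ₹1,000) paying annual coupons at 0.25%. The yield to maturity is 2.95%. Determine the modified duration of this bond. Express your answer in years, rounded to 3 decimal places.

2.906 years

Periodic yield y = 0.0295. First find Macaulay duration:
  t   CF        PV=CF/(1+0.0295)^t    t·PV
  1         2.50         2.4284         2.4284
  2         2.50         2.3588         4.7176
  3     1,002.50       918.7669     2,756.3006
  Σ                    923.5540     2,763.4465
P = 923.5540; Macaulay duration = 2,763.4465 / 923.5540 = 2.99219 years.
Modified duration = D_Mac / (1 + y) = 2.99219 / 1.0295 = 2.90645 years.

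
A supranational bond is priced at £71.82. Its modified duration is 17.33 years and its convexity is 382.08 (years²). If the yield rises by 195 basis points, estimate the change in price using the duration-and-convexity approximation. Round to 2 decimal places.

-£19.05

Duration effect: -D_mod·Δy = -17.33 × (+0.0195) = -0.337935
Convexity effect: ½·C·(Δy)² = 0.5 × 382.08 × (0.0195)² = +0.07264296
ΔP/P ≈ -0.337935 + 0.07264296 = -0.26529204
ΔP ≈ 71.82 × (-0.26529204) = -19.0532743128.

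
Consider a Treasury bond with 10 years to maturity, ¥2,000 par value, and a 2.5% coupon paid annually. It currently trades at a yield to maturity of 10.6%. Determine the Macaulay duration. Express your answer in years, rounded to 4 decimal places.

Periodic yield y = 0.106. Discount each cash flow and weight by its year:
  t   CF        PV=CF/(1+0.106)^t    t·PV
  1        50.00        45.2080        45.2080
  2        50.00        40.8752        81.7504
  3        50.00        36.9577       110.8730
  4        50.00        33.4156       133.6625
  5        50.00        30.2130       151.0652
  6        50.00        27.3174       163.9044
  7        50.00        24.6993       172.8949
  8        50.00        22.3321       178.6566
  9        50.00        20.1917       181.7257
  10    2,050.00       748.5186     7,485.1859
  Σ                  1,029.7285     8,704.9264
Price P = Σ PV = 1,029.7285.
Macaulay duration = Σ(t·PV) / P = 8,704.9264 / 1,029.7285 = 8.45361 years.

8.4536 years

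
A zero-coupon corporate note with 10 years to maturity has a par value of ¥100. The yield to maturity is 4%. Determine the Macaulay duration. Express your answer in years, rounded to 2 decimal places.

10.00 years

A zero-coupon bond has a single cash flow at maturity, so its Macaulay duration equals its maturity: 10 years.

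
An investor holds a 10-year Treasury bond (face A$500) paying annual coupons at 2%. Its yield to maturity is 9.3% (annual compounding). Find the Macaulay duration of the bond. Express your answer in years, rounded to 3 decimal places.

8.769 years

Periodic yield y = 0.093. Discount each cash flow and weight by its year:
  t   CF        PV=CF/(1+0.093)^t    t·PV
  1        10.00         9.1491         9.1491
  2        10.00         8.3707        16.7413
  3        10.00         7.6584        22.9753
  4        10.00         7.0068        28.0272
  5        10.00         6.4106        32.0530
  6        10.00         5.8651        35.1909
  7        10.00         5.3661        37.5627
  8        10.00         4.9095        39.2761
  9        10.00         4.4918        40.4260
  10      510.00       209.5890     2,095.8903
  Σ                    268.8172     2,357.2920
Price P = Σ PV = 268.8172.
Macaulay duration = Σ(t·PV) / P = 2,357.2920 / 268.8172 = 8.76913 years.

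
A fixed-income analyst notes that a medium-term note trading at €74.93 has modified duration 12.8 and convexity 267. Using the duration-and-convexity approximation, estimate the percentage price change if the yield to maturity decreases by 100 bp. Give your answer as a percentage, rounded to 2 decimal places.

+14.14%

Duration effect: -D_mod·Δy = -12.8 × (-0.01) = +0.128000
Convexity effect: ½·C·(Δy)² = 0.5 × 267 × (-0.01)² = +0.0133500
ΔP/P ≈ +0.128000 + 0.0133500 = +0.141350
= +14.1350%.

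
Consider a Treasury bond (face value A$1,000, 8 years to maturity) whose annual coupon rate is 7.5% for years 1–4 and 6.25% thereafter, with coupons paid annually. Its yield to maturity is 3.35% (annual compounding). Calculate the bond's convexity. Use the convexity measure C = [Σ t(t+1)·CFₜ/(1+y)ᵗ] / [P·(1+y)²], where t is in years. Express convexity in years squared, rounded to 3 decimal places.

With y = 0.0335:
  t   CF        PV=CF/(1+0.0335)^t    t·PV        t(t+1)·PV
  1        75.00        72.5689        72.5689         145.1379
  2        75.00        70.2167       140.4334         421.3001
  3        75.00        67.9407       203.8220         815.2880
  4        75.00        65.7384       262.9537       1,314.7686
  5        62.50        53.0063       265.0316       1,590.1894
  6        62.50        51.2882       307.7290       2,154.1028
  7        62.50        49.6257       347.3799       2,779.0392
  8     1,062.50       816.2912     6,530.3292      58,772.9632
  Σ                  1,246.6761     8,130.2477      67,992.7893
P = 1,246.6761.
Convexity = Σ t(t+1)·PV / [P·(1+y)²] = 67,992.7893 / (1,246.6761 × 1.068122) = 51.06088.

51.061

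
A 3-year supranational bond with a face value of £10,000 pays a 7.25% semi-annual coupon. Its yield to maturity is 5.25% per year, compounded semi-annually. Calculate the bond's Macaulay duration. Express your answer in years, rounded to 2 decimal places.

Periodic yield y = 0.02625. Discount each cash flow and weight by its period:
  t   CF        PV=CF/(1+0.02625)^t    t·PV
  1       362.50       353.2278       353.2278
  2       362.50       344.1927       688.3854
  3       362.50       335.3888     1,006.1663
  4       362.50       326.8100     1,307.2400
  5       362.50       318.4507     1,592.2533
  6    10,362.50     8,870.4474    53,222.6841
  Σ                 10,548.5173    58,169.9569
Price P = Σ PV = 10,548.5173.
Macaulay duration = Σ(t·PV) / P = 58,169.9569 / 10,548.5173 = 5.51452 half-year periods.
In years: 5.51452 / 2 = 2.75726 years.

2.76 years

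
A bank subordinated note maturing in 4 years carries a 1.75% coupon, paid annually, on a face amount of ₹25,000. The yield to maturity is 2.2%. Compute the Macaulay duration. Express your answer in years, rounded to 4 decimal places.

Periodic yield y = 0.022. Discount each cash flow and weight by its year:
  t   CF        PV=CF/(1+0.022)^t    t·PV
  1       437.50       428.0822       428.0822
  2       437.50       418.8671       837.7342
  3       437.50       409.8504     1,229.5512
  4    25,437.50    23,316.9018    93,267.6071
  Σ                 24,573.7015    95,762.9748
Price P = Σ PV = 24,573.7015.
Macaulay duration = Σ(t·PV) / P = 95,762.9748 / 24,573.7015 = 3.89697 years.

3.8970 years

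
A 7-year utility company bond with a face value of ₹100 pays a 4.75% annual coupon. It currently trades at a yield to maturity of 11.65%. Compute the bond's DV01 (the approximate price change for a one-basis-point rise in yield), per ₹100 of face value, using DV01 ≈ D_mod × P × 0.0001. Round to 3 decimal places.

₹0.036

Periodic yield y = 0.1165.
  t   CF        PV=CF/(1+0.1165)^t    t·PV
  1         4.75         4.2544         4.2544
  2         4.75         3.8104         7.6209
  3         4.75         3.4129        10.2386
  4         4.75         3.0567        12.2270
  5         4.75         2.7378        13.6889
  6         4.75         2.4521        14.7127
  7       104.75        48.4332       339.0322
  Σ                     68.1575       401.7747
P = 68.1575; D_Mac = 5.89480 yrs; D_mod = 5.27971 yrs.
DV01 ≈ 5.27971 × 68.1575 × 0.0001 = 0.035985.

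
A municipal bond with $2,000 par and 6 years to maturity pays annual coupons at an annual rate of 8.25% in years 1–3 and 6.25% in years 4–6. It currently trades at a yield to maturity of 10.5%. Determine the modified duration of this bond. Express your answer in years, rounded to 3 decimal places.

4.439 years

Periodic yield y = 0.105. First find Macaulay duration:
  t   CF        PV=CF/(1+0.105)^t    t·PV
  1       165.00       149.3213       149.3213
  2       165.00       135.1324       270.2647
  3       165.00       122.2917       366.8752
  4       125.00        83.8419       335.3674
  5       125.00        75.8750       379.3749
  6     2,125.00     1,167.3075     7,003.8448
  Σ                  1,733.7697     8,505.0484
P = 1,733.7697; Macaulay duration = 8,505.0484 / 1,733.7697 = 4.90552 years.
Modified duration = D_Mac / (1 + y) = 4.90552 / 1.105 = 4.43939 years.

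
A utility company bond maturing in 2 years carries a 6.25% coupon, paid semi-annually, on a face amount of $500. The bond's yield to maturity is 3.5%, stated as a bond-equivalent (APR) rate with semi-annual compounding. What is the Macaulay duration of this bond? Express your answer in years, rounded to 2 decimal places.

Periodic yield y = 0.0175. Discount each cash flow and weight by its period:
  t   CF        PV=CF/(1+0.0175)^t    t·PV
  1       15.625        15.3563        15.3563
  2       15.625        15.0922        30.1843
  3       15.625        14.8326        44.4977
  4      515.625       481.0567     1,924.2269
  Σ                    526.3377     2,014.2652
Price P = Σ PV = 526.3377.
Macaulay duration = Σ(t·PV) / P = 2,014.2652 / 526.3377 = 3.82694 half-year periods.
In years: 3.82694 / 2 = 1.91347 years.

1.91 years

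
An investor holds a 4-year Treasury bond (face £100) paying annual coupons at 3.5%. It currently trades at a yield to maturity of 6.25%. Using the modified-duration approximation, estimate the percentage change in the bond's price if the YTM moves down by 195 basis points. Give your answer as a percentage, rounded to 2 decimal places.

Periodic yield y = 0.0625. Modified duration first:
  t   CF        PV=CF/(1+0.0625)^t    t·PV
  1         3.50         3.2941         3.2941
  2         3.50         3.1003         6.2007
  3         3.50         2.9180         8.7539
  4       103.50        81.2128       324.8513
  Σ                     90.5253       343.1000
P = 90.5253; D_Mac = 3.79010 yrs; D_mod = 3.79010/(1+0.0625) = 3.56716 yrs.
ΔP/P ≈ -D_mod · Δy = -3.56716 × (-0.0195) = +0.069560 = +6.9560%.

+6.96%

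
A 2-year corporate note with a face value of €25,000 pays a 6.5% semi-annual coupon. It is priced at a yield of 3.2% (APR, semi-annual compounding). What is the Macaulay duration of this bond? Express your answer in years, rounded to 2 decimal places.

1.91 years

Periodic yield y = 0.016. Discount each cash flow and weight by its period:
  t   CF        PV=CF/(1+0.016)^t    t·PV
  1       812.50       799.7047       799.7047
  2       812.50       787.1109     1,574.2219
  3       812.50       774.7155     2,324.1465
  4    25,812.50    24,224.5232    96,898.0927
  Σ                 26,586.0543   101,596.1658
Price P = Σ PV = 26,586.0543.
Macaulay duration = Σ(t·PV) / P = 101,596.1658 / 26,586.0543 = 3.82141 half-year periods.
In years: 3.82141 / 2 = 1.91070 years.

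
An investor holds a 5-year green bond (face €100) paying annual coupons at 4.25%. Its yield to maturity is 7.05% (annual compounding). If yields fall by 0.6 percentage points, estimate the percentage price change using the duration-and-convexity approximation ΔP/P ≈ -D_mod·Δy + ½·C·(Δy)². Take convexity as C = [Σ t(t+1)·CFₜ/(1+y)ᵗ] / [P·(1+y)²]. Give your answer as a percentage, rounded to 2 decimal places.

+2.61%

With y = 0.0705:
  t   CF        PV=CF/(1+0.0705)^t    t·PV        t(t+1)·PV
  1         4.25         3.9701         3.9701           7.9402
  2         4.25         3.7086         7.4173          22.2519
  3         4.25         3.4644        10.3932          41.5729
  4         4.25         3.2363        12.9450          64.7250
  5       104.25        74.1554       370.7769       2,224.6616
  Σ                     88.5348       405.5026       2,361.1516
P = 88.5348; D_Mac = 4.58015 yrs; D_mod = 4.27851 yrs; C = 23.27215.
Duration effect: -4.27851 × (-0.006) = +0.025671
Convexity effect: 0.5 × 23.27215 × (-0.006)² = +0.0004189
ΔP/P ≈ +0.025671 + 0.0004189 = +0.026090 = +2.6090%.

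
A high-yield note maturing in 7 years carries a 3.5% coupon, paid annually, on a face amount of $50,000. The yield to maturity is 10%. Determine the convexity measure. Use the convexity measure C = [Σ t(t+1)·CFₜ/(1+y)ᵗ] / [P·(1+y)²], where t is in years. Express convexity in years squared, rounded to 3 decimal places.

With y = 0.1:
  t   CF        PV=CF/(1+0.1)^t    t·PV        t(t+1)·PV
  1     1,750.00     1,590.9091     1,590.9091       3,181.8182
  2     1,750.00     1,446.2810     2,892.5620       8,677.6860
  3     1,750.00     1,314.8009     3,944.4027      15,777.6108
  4     1,750.00     1,195.2735     4,781.0942      23,905.4709
  5     1,750.00     1,086.6123     5,433.0616      32,598.3695
  6     1,750.00       987.8294     5,926.9763      41,488.8339
  7    51,750.00    26,555.9326   185,891.5283   1,487,132.2266
  Σ                 34,177.6388   210,460.5341   1,612,762.0158
P = 34,177.6388.
Convexity = Σ t(t+1)·PV / [P·(1+y)²] = 1,612,762.0158 / (34,177.6388 × 1.210000) = 38.99805.

38.998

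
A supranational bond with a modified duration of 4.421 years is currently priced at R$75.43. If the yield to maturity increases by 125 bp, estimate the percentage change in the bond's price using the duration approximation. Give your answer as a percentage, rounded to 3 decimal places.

Duration approximation: ΔP/P ≈ -D_mod · Δy = -4.421 × (+0.0125) = -0.0552625.
As a percentage: -5.52625%.

-5.526%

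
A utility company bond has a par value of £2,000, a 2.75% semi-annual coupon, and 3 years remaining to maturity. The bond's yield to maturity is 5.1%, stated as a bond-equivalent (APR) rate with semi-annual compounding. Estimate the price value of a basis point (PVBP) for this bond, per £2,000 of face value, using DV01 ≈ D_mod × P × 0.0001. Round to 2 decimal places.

£0.53

Periodic yield y = 0.0255.
  t   CF        PV=CF/(1+0.0255)^t    t·PV
  1        27.50        26.8162        26.8162
  2        27.50        26.1494        52.2988
  3        27.50        25.4991        76.4974
  4        27.50        24.8651        99.4604
  5        27.50        24.2468       121.2340
  6     2,027.50     1,743.1986    10,459.1917
  Σ                  1,870.7752    10,835.4985
P = 1,870.7752; D_Mac = 5.79198 half-year periods = 2.89599 yrs; D_mod = 2.82398 yrs.
DV01 ≈ 2.82398 × 1,870.7752 × 0.0001 = 0.528303.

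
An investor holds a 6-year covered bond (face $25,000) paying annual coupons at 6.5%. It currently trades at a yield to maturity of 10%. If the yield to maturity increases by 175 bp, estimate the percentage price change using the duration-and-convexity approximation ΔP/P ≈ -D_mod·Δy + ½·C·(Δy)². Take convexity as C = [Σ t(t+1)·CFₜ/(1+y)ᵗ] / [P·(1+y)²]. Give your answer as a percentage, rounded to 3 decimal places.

-7.646%

With y = 0.1:
  t   CF        PV=CF/(1+0.1)^t    t·PV        t(t+1)·PV
  1     1,625.00     1,477.2727     1,477.2727       2,954.5455
  2     1,625.00     1,342.9752     2,685.9504       8,057.8512
  3     1,625.00     1,220.8866     3,662.6597      14,650.6386
  4     1,625.00     1,109.8969     4,439.5875      22,197.9373
  5     1,625.00     1,008.9971     5,044.9857      30,269.9145
  6    26,625.00    15,029.1184    90,174.7103     631,222.9723
  Σ                 21,189.1469   107,485.1663     709,353.8594
P = 21,189.1469; D_Mac = 5.07265 yrs; D_mod = 4.61150 yrs; C = 27.66713.
Duration effect: -4.61150 × (+0.0175) = -0.080701
Convexity effect: 0.5 × 27.66713 × (0.0175)² = +0.0042365
ΔP/P ≈ -0.080701 + 0.0042365 = -0.076465 = -7.6465%.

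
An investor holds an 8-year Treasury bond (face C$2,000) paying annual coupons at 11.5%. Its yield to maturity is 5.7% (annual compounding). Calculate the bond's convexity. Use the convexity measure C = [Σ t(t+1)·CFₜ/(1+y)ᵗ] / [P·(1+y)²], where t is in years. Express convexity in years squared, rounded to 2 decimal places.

With y = 0.057:
  t   CF        PV=CF/(1+0.057)^t    t·PV        t(t+1)·PV
  1       230.00       217.5970       217.5970         435.1939
  2       230.00       205.8628       411.7256       1,235.1768
  3       230.00       194.7614       584.2842       2,337.1367
  4       230.00       184.2587       737.0346       3,685.1730
  5       230.00       174.3223       871.6114       5,229.6684
  6       230.00       164.9217       989.5304       6,926.7131
  7       230.00       156.0281     1,092.1970       8,737.5757
  8     2,230.00     1,431.2153    11,449.7222     103,047.5002
  Σ                  2,728.9673    16,353.7024     131,634.1380
P = 2,728.9673.
Convexity = Σ t(t+1)·PV / [P·(1+y)²] = 131,634.1380 / (2,728.9673 × 1.117249) = 43.17380.

43.17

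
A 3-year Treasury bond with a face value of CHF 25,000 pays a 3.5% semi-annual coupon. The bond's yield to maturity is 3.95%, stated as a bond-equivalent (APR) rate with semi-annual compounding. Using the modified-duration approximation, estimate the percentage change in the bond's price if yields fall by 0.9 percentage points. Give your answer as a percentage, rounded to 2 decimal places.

+2.54%

Periodic yield y = 0.01975. Modified duration first:
  t   CF        PV=CF/(1+0.01975)^t    t·PV
  1       437.50       429.0267       429.0267
  2       437.50       420.7176       841.4351
  3       437.50       412.5693     1,237.7079
  4       437.50       404.5789     1,618.3155
  5       437.50       396.7432     1,983.7160
  6    25,437.50    22,621.0179   135,726.1072
  Σ                 24,684.6535   141,836.3084
P = 24,684.6535; D_Mac = 5.74593 half-year periods = 2.87297 yrs; D_mod = 2.87297/(1+0.01975) = 2.81732 yrs.
ΔP/P ≈ -D_mod · Δy = -2.81732 × (-0.009) = +0.025356 = +2.5356%.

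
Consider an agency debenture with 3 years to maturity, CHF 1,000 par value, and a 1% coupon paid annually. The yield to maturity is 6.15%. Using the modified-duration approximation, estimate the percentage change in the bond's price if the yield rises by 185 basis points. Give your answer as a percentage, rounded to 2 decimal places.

Periodic yield y = 0.0615. Modified duration first:
  t   CF        PV=CF/(1+0.0615)^t    t·PV
  1        10.00         9.4206         9.4206
  2        10.00         8.8748        17.7497
  3     1,010.00       844.4256     2,533.2767
  Σ                    862.7210     2,560.4470
P = 862.7210; D_Mac = 2.96787 yrs; D_mod = 2.96787/(1+0.0615) = 2.79592 yrs.
ΔP/P ≈ -D_mod · Δy = -2.79592 × (+0.0185) = -0.051725 = -5.1725%.

-5.17%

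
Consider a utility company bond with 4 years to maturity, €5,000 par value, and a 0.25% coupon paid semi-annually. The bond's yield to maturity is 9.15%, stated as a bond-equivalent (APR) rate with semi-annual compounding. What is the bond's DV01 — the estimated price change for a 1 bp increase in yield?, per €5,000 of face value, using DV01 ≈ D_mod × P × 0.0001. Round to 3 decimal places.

€1.346

Periodic yield y = 0.04575.
  t   CF        PV=CF/(1+0.04575)^t    t·PV
  1         6.25         5.9766         5.9766
  2         6.25         5.7151        11.4302
  3         6.25         5.4651        16.3952
  4         6.25         5.2260        20.9040
  5         6.25         4.9974        24.9868
  6         6.25         4.7787        28.6724
  7         6.25         4.5697        31.9877
  8     5,006.25     3,500.1733    28,001.3864
  Σ                  3,536.9018    28,141.7393
P = 3,536.9018; D_Mac = 7.95661 half-year periods = 3.97830 yrs; D_mod = 3.80426 yrs.
DV01 ≈ 3.80426 × 3,536.9018 × 0.0001 = 1.345529.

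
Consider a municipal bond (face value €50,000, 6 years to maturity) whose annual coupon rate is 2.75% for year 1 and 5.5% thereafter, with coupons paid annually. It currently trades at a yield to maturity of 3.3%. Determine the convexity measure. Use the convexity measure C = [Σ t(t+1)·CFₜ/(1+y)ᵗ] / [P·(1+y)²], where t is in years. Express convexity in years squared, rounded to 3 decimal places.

34.172

With y = 0.033:
  t   CF        PV=CF/(1+0.033)^t    t·PV        t(t+1)·PV
  1     1,375.00     1,331.0745     1,331.0745       2,662.1491
  2     2,750.00     2,577.1046     5,154.2093      15,462.6278
  3     2,750.00     2,494.7770     7,484.3310      29,937.3238
  4     2,750.00     2,415.0794     9,660.3175      48,301.5874
  5     2,750.00     2,337.9278    11,689.6388      70,137.8326
  6    52,750.00    43,413.0736   260,478.4418   1,823,349.0926
  Σ                 54,569.0369   295,798.0128   1,989,850.6132
P = 54,569.0369.
Convexity = Σ t(t+1)·PV / [P·(1+y)²] = 1,989,850.6132 / (54,569.0369 × 1.067089) = 34.17225.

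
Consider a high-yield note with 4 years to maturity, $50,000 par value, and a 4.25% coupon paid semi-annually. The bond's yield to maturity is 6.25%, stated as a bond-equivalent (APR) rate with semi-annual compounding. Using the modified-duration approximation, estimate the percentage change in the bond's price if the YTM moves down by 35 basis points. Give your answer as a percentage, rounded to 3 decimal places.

+1.258%

Periodic yield y = 0.03125. Modified duration first:
  t   CF        PV=CF/(1+0.03125)^t    t·PV
  1     1,062.50     1,030.3030     1,030.3030
  2     1,062.50       999.0817     1,998.1635
  3     1,062.50       968.8065     2,906.4196
  4     1,062.50       939.4487     3,757.7950
  5     1,062.50       910.9806     4,554.9030
  6     1,062.50       883.3751     5,300.2508
  7     1,062.50       856.6062     5,996.2433
  8    51,062.50    39,919.9861   319,359.8888
  Σ                 46,508.5881   344,903.9670
P = 46,508.5881; D_Mac = 7.41592 half-year periods = 3.70796 yrs; D_mod = 3.70796/(1+0.03125) = 3.59560 yrs.
ΔP/P ≈ -D_mod · Δy = -3.59560 × (-0.0035) = +0.012585 = +1.2585%.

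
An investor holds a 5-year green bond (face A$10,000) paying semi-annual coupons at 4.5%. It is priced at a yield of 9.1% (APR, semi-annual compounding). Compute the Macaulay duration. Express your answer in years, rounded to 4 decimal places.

Periodic yield y = 0.0455. Discount each cash flow and weight by its period:
  t   CF        PV=CF/(1+0.0455)^t    t·PV
  1       225.00       215.2080       215.2080
  2       225.00       205.8422       411.6844
  3       225.00       196.8840       590.6520
  4       225.00       188.3156       753.2625
  5       225.00       180.1202       900.6008
  6       225.00       172.2814     1,033.6882
  7       225.00       164.7837     1,153.4859
  8       225.00       157.6123     1,260.8987
  9       225.00       150.7531     1,356.7777
  10   10,225.00     6,552.7401    65,527.4013
  Σ                  8,184.5406    73,203.6596
Price P = Σ PV = 8,184.5406.
Macaulay duration = Σ(t·PV) / P = 73,203.6596 / 8,184.5406 = 8.94414 half-year periods.
In years: 8.94414 / 2 = 4.47207 years.

4.4721 years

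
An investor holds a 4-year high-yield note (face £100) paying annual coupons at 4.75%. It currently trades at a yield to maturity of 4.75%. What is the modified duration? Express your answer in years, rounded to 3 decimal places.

3.567 years

Periodic yield y = 0.0475. First find Macaulay duration:
  t   CF        PV=CF/(1+0.0475)^t    t·PV
  1         4.75         4.5346         4.5346
  2         4.75         4.3290         8.6580
  3         4.75         4.1327        12.3980
  4       104.75        87.0037       348.0149
  Σ                    100.0000       373.6055
P = 100.0000; Macaulay duration = 373.6055 / 100.0000 = 3.73606 years.
Modified duration = D_Mac / (1 + y) = 3.73606 / 1.0475 = 3.56664 years.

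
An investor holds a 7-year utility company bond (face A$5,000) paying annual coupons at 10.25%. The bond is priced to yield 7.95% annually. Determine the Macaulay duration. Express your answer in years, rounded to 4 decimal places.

Periodic yield y = 0.0795. Discount each cash flow and weight by its year:
  t   CF        PV=CF/(1+0.0795)^t    t·PV
  1       512.50       474.7568       474.7568
  2       512.50       439.7933       879.5865
  3       512.50       407.4046     1,222.2138
  4       512.50       377.4012     1,509.6048
  5       512.50       349.6074     1,748.0371
  6       512.50       323.8605     1,943.1630
  7     5,512.50     3,226.9339    22,588.5376
  Σ                  5,599.7578    30,365.8997
Price P = Σ PV = 5,599.7578.
Macaulay duration = Σ(t·PV) / P = 30,365.8997 / 5,599.7578 = 5.42272 years.

5.4227 years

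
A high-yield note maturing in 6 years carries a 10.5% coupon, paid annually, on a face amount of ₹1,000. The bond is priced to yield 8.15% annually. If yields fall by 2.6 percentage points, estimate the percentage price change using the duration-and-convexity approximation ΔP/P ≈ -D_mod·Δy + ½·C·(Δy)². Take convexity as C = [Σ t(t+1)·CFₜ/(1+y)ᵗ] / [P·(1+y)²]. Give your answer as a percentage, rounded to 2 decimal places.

+12.46%

With y = 0.0815:
  t   CF        PV=CF/(1+0.0815)^t    t·PV        t(t+1)·PV
  1       105.00        97.0874        97.0874         194.1748
  2       105.00        89.7710       179.5421         538.6262
  3       105.00        83.0060       249.0181         996.0726
  4       105.00        76.7509       307.0034       1,535.0170
  5       105.00        70.9670       354.8352       2,129.0111
  6     1,105.00       690.5627     4,143.3764      29,003.6346
  Σ                  1,108.1451     5,330.8626      34,396.5364
P = 1,108.1451; D_Mac = 4.81062 yrs; D_mod = 4.44810 yrs; C = 26.53781.
Duration effect: -4.44810 × (-0.026) = +0.115651
Convexity effect: 0.5 × 26.53781 × (-0.026)² = +0.0089698
ΔP/P ≈ +0.115651 + 0.0089698 = +0.124620 = +12.4620%.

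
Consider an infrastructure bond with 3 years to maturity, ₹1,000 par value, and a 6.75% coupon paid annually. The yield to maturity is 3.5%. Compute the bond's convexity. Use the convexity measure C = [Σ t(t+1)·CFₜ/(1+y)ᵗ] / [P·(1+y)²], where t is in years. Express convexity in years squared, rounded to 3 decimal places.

With y = 0.035:
  t   CF        PV=CF/(1+0.035)^t    t·PV        t(t+1)·PV
  1        67.50        65.2174        65.2174         130.4348
  2        67.50        63.0120       126.0239         378.0718
  3     1,067.50       962.8238     2,888.4715      11,553.8861
  Σ                  1,091.0532     3,079.7129      12,062.3927
P = 1,091.0532.
Convexity = Σ t(t+1)·PV / [P·(1+y)²] = 12,062.3927 / (1,091.0532 × 1.071225) = 10.32064.

10.321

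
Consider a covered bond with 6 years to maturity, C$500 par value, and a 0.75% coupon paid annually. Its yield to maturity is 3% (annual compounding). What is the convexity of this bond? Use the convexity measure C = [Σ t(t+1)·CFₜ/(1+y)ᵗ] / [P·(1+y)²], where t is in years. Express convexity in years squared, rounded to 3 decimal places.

38.541

With y = 0.03:
  t   CF        PV=CF/(1+0.03)^t    t·PV        t(t+1)·PV
  1         3.75         3.6408         3.6408           7.2816
  2         3.75         3.5347         7.0695          21.2084
  3         3.75         3.4318        10.2953          41.1814
  4         3.75         3.3318        13.3273          66.6365
  5         3.75         3.2348        16.1739          97.0435
  6       503.75       421.8827     2,531.2962      17,719.0732
  Σ                    439.0566     2,581.8030      17,952.4245
P = 439.0566.
Convexity = Σ t(t+1)·PV / [P·(1+y)²] = 17,952.4245 / (439.0566 × 1.060900) = 38.54146.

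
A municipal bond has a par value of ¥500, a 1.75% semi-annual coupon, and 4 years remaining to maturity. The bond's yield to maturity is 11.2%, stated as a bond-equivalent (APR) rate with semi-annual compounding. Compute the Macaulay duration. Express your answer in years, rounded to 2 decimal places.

Periodic yield y = 0.056. Discount each cash flow and weight by its period:
  t   CF        PV=CF/(1+0.056)^t    t·PV
  1        4.375         4.1430         4.1430
  2        4.375         3.9233         7.8466
  3        4.375         3.7152        11.1457
  4        4.375         3.5182        14.0729
  5        4.375         3.3316        16.6582
  6        4.375         3.1550        18.9298
  7        4.375         2.9877        20.9136
  8      504.375       326.1686     2,609.3491
  Σ                    350.9426     2,703.0589
Price P = Σ PV = 350.9426.
Macaulay duration = Σ(t·PV) / P = 2,703.0589 / 350.9426 = 7.70228 half-year periods.
In years: 7.70228 / 2 = 3.85114 years.

3.85 years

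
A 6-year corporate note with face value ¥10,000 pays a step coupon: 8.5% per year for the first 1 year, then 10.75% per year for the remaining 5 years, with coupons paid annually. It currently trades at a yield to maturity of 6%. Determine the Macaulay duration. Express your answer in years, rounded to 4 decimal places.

4.9235 years

Periodic yield y = 0.06. Discount each cash flow and weight by its year:
  t   CF        PV=CF/(1+0.06)^t    t·PV
  1       850.00       801.8868       801.8868
  2     1,075.00       956.7462     1,913.4923
  3     1,075.00       902.5907     2,707.7722
  4     1,075.00       851.5007     3,406.0028
  5     1,075.00       803.3025     4,016.5127
  6    11,075.00     7,807.4380    46,844.6279
  Σ                 12,123.4649    59,690.2947
Price P = Σ PV = 12,123.4649.
Macaulay duration = Σ(t·PV) / P = 59,690.2947 / 12,123.4649 = 4.92353 years.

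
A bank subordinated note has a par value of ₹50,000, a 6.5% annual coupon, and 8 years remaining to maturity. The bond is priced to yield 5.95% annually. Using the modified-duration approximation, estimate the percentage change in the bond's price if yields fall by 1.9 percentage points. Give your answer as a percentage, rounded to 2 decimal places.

+11.68%

Periodic yield y = 0.0595. Modified duration first:
  t   CF        PV=CF/(1+0.0595)^t    t·PV
  1     3,250.00     3,067.4847     3,067.4847
  2     3,250.00     2,895.2191     5,790.4382
  3     3,250.00     2,732.6278     8,197.8833
  4     3,250.00     2,579.1673    10,316.6693
  5     3,250.00     2,434.3250    12,171.6249
  6     3,250.00     2,297.6168    13,785.7007
  7     3,250.00     2,168.5859    15,180.1014
  8    53,250.00    33,536.0512   268,288.4094
  Σ                 51,711.0777   336,798.3120
P = 51,711.0777; D_Mac = 6.51308 yrs; D_mod = 6.51308/(1+0.0595) = 6.14731 yrs.
ΔP/P ≈ -D_mod · Δy = -6.14731 × (-0.019) = +0.116799 = +11.6799%.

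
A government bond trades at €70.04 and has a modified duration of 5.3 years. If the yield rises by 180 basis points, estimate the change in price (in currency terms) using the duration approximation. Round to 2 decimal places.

Duration approximation: ΔP/P ≈ -D_mod · Δy = -5.3 × (+0.018) = -0.095400.
ΔP ≈ 70.04 × (-0.095400) = -6.681816.

-€6.68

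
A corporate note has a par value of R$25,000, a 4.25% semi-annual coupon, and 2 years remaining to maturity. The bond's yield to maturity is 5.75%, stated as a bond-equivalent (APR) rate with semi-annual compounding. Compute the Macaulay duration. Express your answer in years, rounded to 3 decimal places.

Periodic yield y = 0.02875. Discount each cash flow and weight by its period:
  t   CF        PV=CF/(1+0.02875)^t    t·PV
  1       531.25       516.4034       516.4034
  2       531.25       501.9717     1,003.9434
  3       531.25       487.9433     1,463.8300
  4    25,531.25    22,794.6373    91,178.5490
  Σ                 24,300.9557    94,162.7259
Price P = Σ PV = 24,300.9557.
Macaulay duration = Σ(t·PV) / P = 94,162.7259 / 24,300.9557 = 3.87486 half-year periods.
In years: 3.87486 / 2 = 1.93743 years.

1.937 years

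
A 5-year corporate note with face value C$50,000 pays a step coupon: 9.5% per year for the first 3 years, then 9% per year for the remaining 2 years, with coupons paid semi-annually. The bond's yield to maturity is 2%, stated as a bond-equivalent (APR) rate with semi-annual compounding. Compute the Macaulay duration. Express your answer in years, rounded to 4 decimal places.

4.2394 years

Periodic yield y = 0.01. Discount each cash flow and weight by its period:
  t   CF        PV=CF/(1+0.01)^t    t·PV
  1     2,375.00     2,351.4851     2,351.4851
  2     2,375.00     2,328.2031     4,656.4062
  3     2,375.00     2,305.1516     6,915.4548
  4     2,375.00     2,282.3283     9,129.3133
  5     2,375.00     2,259.7310    11,298.6550
  6     2,375.00     2,237.3574    13,424.1446
  7     2,250.00     2,098.6156    14,690.3094
  8     2,250.00     2,077.8373    16,622.6980
  9     2,250.00     2,057.2646    18,515.3814
  10   52,250.00    47,301.2434   473,012.4338
  Σ                 67,299.2175   570,616.2817
Price P = Σ PV = 67,299.2175.
Macaulay duration = Σ(t·PV) / P = 570,616.2817 / 67,299.2175 = 8.47880 half-year periods.
In years: 8.47880 / 2 = 4.23940 years.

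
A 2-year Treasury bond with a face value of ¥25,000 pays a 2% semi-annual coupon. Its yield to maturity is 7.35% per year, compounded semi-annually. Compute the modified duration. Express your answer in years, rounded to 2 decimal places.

Periodic yield y = 0.03675. First find Macaulay duration:
  t   CF        PV=CF/(1+0.03675)^t    t·PV
  1       250.00       241.1382       241.1382
  2       250.00       232.5905       465.1809
  3       250.00       224.3458       673.0373
  4    25,250.00    21,855.7244    87,422.8977
  Σ                 22,553.7988    88,802.2542
P = 22,553.7988; Macaulay duration = 88,802.2542 / 22,553.7988 = 3.93735 half-year periods = 1.96868 years.
Modified duration = D_Mac / (1 + y) = 1.96868 / 1.03675 = 1.89889 years.

1.90 years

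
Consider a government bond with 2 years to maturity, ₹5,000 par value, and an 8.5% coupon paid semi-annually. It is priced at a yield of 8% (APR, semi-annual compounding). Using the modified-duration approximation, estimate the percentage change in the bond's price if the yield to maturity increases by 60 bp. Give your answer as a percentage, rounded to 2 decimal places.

Periodic yield y = 0.04. Modified duration first:
  t   CF        PV=CF/(1+0.04)^t    t·PV
  1       212.50       204.3269       204.3269
  2       212.50       196.4682       392.9364
  3       212.50       188.9117       566.7352
  4     5,212.50     4,455.6668    17,822.6674
  Σ                  5,045.3737    18,986.6659
P = 5,045.3737; D_Mac = 3.76318 half-year periods = 1.88159 yrs; D_mod = 1.88159/(1+0.04) = 1.80922 yrs.
ΔP/P ≈ -D_mod · Δy = -1.80922 × (+0.006) = -0.010855 = -1.0855%.

-1.09%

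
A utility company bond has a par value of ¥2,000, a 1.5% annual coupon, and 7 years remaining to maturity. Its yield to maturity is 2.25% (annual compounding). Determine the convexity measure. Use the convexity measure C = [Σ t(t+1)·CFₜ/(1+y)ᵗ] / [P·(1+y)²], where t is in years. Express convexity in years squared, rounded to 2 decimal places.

With y = 0.0225:
  t   CF        PV=CF/(1+0.0225)^t    t·PV        t(t+1)·PV
  1        30.00        29.3399        29.3399          58.6797
  2        30.00        28.6942        57.3885         172.1654
  3        30.00        28.0628        84.1885         336.7538
  4        30.00        27.4453       109.7812         548.9060
  5        30.00        26.8414       134.2068         805.2411
  6        30.00        26.2507       157.5044       1,102.5306
  7     2,030.00     1,737.2120    12,160.4840      97,283.8721
  Σ                  1,903.8463    12,732.8932     100,308.1487
P = 1,903.8463.
Convexity = Σ t(t+1)·PV / [P·(1+y)²] = 100,308.1487 / (1,903.8463 × 1.045506) = 50.39387.

50.39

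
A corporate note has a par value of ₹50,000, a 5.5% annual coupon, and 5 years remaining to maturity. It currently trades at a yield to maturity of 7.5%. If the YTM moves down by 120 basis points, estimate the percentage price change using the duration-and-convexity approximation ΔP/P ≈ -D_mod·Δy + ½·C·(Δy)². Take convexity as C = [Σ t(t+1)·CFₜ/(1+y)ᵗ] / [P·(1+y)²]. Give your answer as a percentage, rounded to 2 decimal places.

+5.16%

With y = 0.075:
  t   CF        PV=CF/(1+0.075)^t    t·PV        t(t+1)·PV
  1     2,750.00     2,558.1395     2,558.1395       5,116.2791
  2     2,750.00     2,379.6647     4,759.3294      14,277.9881
  3     2,750.00     2,213.6416     6,640.9247      26,563.6988
  4     2,750.00     2,059.2015     8,236.8058      41,184.0291
  5    52,750.00    36,743.4679   183,717.3393   1,102,304.0357
  Σ                 45,954.1151   205,912.5387   1,189,446.0308
P = 45,954.1151; D_Mac = 4.48083 yrs; D_mod = 4.16821 yrs; C = 22.39770.
Duration effect: -4.16821 × (-0.012) = +0.050019
Convexity effect: 0.5 × 22.39770 × (-0.012)² = +0.0016126
ΔP/P ≈ +0.050019 + 0.0016126 = +0.051631 = +5.1631%.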